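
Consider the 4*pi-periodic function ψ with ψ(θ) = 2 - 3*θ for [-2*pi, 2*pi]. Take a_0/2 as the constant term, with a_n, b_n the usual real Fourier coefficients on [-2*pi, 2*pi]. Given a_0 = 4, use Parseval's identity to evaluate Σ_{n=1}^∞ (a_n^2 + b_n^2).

24*pi**2

Parseval: a_0^2/2 + Σ_{n≥1} (a_n^2+b_n^2) = (1/(2*pi)) ∫_{-2*pi}^{2*pi} ψ(θ)^2 dθ = 8 + 24*pi**2.
Subtract a_0^2/2 = 8: Σ (a_n^2+b_n^2) = 24*pi**2.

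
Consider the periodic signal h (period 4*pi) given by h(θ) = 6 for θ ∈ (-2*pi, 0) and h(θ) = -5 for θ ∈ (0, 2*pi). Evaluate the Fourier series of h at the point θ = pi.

h is continuous at θ = pi with value -5, so the series converges to -5 there.

-5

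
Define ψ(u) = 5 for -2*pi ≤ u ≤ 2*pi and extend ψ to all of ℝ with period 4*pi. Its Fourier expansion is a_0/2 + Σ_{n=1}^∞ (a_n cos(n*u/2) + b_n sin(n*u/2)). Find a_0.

a_0 = (1/(2*pi)) ∫_{-2*pi}^{2*pi} ψ(u) du = (1/(2*pi)) · (20*pi) = 10.

10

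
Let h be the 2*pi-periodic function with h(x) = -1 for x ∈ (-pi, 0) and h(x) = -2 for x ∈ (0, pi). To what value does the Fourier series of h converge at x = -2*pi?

-3/2

x = -2*pi differs from x = 0 by -1 full period(s), and the series is 2*pi-periodic.
At x = 0 the one-sided limits are h(0^-) = -1 and h(0^+) = -2.
By Dirichlet's theorem the series converges to their average, [(-1) + (-2)]/2 = -3/2.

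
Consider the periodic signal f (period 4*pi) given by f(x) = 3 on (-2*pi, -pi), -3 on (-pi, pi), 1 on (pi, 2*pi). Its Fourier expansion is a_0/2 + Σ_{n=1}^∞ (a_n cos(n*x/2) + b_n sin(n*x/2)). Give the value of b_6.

2/(3*pi)

b_6 = (1/(2*pi)) ∫_{-2*pi}^{2*pi} f(x) sin(3*x) dx.
Split the integral at the breakpoints.
Directly, an antiderivative of (3) sin(3*x) is -cos(3*x); evaluating from -2*pi to -pi: ∫_{-2*pi}^{-pi} (3) sin(3*x) dx = (1) - (-1) = 2.
Directly, an antiderivative of (-3) sin(3*x) is cos(3*x); evaluating from -pi to pi: ∫_{-pi}^{pi} (-3) sin(3*x) dx = (-1) - (-1) = 0.
Directly, an antiderivative of (1) sin(3*x) is -cos(3*x)/3; evaluating from pi to 2*pi: ∫_{pi}^{2*pi} (1) sin(3*x) dx = (-1/3) - (1/3) = -2/3.
Summing the pieces and multiplying by (1/(2*pi)) gives b_6 = 2/(3*pi).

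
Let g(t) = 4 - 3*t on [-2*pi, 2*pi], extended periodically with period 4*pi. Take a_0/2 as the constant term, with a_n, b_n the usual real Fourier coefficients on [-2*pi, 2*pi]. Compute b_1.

-12

b_1 = (1/(2*pi)) ∫_{-2*pi}^{2*pi} g(t) sin(t/2) dt.
Integrating by parts (boundary term plus one more integral), an antiderivative of (4 - 3*t) sin(t/2) is 6*t*cos(t/2) - 12*sin(t/2) - 8*cos(t/2); evaluating from -2*pi to 2*pi: ∫_{-2*pi}^{2*pi} (4 - 3*t) sin(t/2) dt = (8 - 12*pi) - (8 + 12*pi) = -24*pi.
Hence b_1 = (1/(2*pi))·(-24*pi) = -12.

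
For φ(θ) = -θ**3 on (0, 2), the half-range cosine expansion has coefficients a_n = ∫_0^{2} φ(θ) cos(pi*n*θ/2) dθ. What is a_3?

16*(-4 + 9*pi**2)/(27*pi**4)

a_3 = ∫_0^{2} (-θ**3) cos(3*pi*θ/2) dθ.
Integrating by parts three times (tabular method), an antiderivative of (-θ**3) cos(3*pi*θ/2) is -2*θ**3*sin(3*pi*θ/2)/(3*pi) - 4*θ**2*cos(3*pi*θ/2)/(3*pi**2) + 16*θ*sin(3*pi*θ/2)/(9*pi**3) + 32*cos(3*pi*θ/2)/(27*pi**4); evaluating from 0 to 2: ∫_{0}^{2} (-θ**3) cos(3*pi*θ/2) dθ = (16*(-2 + 9*pi**2)/(27*pi**4)) - (32/(27*pi**4)) = 16*(-4 + 9*pi**2)/(27*pi**4).
Hence a_3 = 16*(-4 + 9*pi**2)/(27*pi**4).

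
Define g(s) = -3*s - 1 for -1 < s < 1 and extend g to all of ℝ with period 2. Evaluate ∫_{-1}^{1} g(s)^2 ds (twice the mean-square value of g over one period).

∫_{-1}^{1} g(s)^2 ds = 8.

8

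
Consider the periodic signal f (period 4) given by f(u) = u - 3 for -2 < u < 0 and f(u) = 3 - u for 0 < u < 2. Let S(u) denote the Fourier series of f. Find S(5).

u = 5 differs from u = 1 by 1 full period(s), and the series is 4-periodic.
f is continuous at u = 1 with value 2, so the series converges to 2 there.

2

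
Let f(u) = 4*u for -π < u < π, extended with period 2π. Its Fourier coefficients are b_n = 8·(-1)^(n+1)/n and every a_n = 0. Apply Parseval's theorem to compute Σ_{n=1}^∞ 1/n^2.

Parseval: Σ b_n^2 = (1/π) ∫_{-π}^{π} f(u)^2 du = 32*pi**2/3.
Σ b_n^2 = Σ 64/n^2, so Σ 1/n^2 = (32*pi**2/3)/64 = pi**2/6.

pi**2/6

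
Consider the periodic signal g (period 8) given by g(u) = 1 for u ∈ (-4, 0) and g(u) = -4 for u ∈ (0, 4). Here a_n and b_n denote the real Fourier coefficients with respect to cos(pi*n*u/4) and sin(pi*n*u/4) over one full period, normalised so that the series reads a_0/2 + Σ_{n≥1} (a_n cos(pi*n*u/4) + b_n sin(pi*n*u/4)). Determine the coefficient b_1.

-10/pi

b_1 = 1/4 ∫_{-4}^{4} g(u) sin(pi*u/4) du.
Split the integral at the breakpoints.
Directly, an antiderivative of (1) sin(pi*u/4) is -4*cos(pi*u/4)/pi; evaluating from -4 to 0: ∫_{-4}^{0} (1) sin(pi*u/4) du = (-4/pi) - (4/pi) = -8/pi.
Directly, an antiderivative of (-4) sin(pi*u/4) is 16*cos(pi*u/4)/pi; evaluating from 0 to 4: ∫_{0}^{4} (-4) sin(pi*u/4) du = (-16/pi) - (16/pi) = -32/pi.
Summing the pieces and multiplying by (1/4) gives b_1 = -10/pi.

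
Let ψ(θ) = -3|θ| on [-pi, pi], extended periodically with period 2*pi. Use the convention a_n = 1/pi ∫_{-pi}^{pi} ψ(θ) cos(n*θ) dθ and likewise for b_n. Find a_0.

a_0 = 1/pi ∫_{-pi}^{pi} ψ(θ) dθ = 1/pi · (-3*pi**2) = -3*pi.

-3*pi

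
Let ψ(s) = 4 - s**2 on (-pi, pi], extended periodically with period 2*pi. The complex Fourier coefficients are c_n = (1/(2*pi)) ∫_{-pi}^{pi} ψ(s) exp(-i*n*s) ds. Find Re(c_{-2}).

-1/2

Since ψ is real-valued, Re(c_{-2}) = (1/(2*pi)) ∫_{-pi}^{pi} ψ(s) cos(-2*s) ds = a_{2}/2.
ψ is even and cos(-2*s) is even, so the integrand is even: ∫_{-pi}^{pi} ψ(s) cos(-2*s) ds = 2∫_0^{pi} ψ(s) cos(-2*s) ds.
Integrating by parts twice (tabular method), an antiderivative of (4 - s**2) cos(-2*s) is -s**2*sin(2*s)/2 - s*cos(2*s)/2 + 9*sin(2*s)/4; evaluating from 0 to pi: ∫_{0}^{pi} (4 - s**2) cos(-2*s) ds = (-pi/2) - (0) = -pi/2.
So ∫_{-pi}^{pi} ψ(s) cos(-2*s) ds = -pi.
Hence Re(c_{-2}) = (1/(2*pi))·(-pi) = -1/2.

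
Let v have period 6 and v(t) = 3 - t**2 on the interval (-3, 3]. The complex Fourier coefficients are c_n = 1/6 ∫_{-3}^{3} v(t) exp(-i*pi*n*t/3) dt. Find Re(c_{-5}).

18/(25*pi**2)

Since v is real-valued, Re(c_{-5}) = 1/6 ∫_{-3}^{3} v(t) cos(-5*pi*t/3) dt = a_{5}/2.
v is even and cos(-5*pi*t/3) is even, so the integrand is even: ∫_{-3}^{3} v(t) cos(-5*pi*t/3) dt = 2∫_0^{3} v(t) cos(-5*pi*t/3) dt.
Integrating by parts twice (tabular method), an antiderivative of (3 - t**2) cos(-5*pi*t/3) is -3*t**2*sin(5*pi*t/3)/(5*pi) - 18*t*cos(5*pi*t/3)/(25*pi**2) + 54*sin(5*pi*t/3)/(125*pi**3) + 9*sin(5*pi*t/3)/(5*pi); evaluating from 0 to 3: ∫_{0}^{3} (3 - t**2) cos(-5*pi*t/3) dt = (54/(25*pi**2)) - (0) = 54/(25*pi**2).
So ∫_{-3}^{3} v(t) cos(-5*pi*t/3) dt = 108/(25*pi**2).
Hence Re(c_{-5}) = (1/6)·(108/(25*pi**2)) = 18/(25*pi**2).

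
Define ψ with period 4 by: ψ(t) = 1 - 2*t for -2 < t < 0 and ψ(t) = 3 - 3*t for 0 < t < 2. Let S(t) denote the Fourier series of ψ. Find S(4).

2

t = 4 differs from t = 0 by 1 full period(s), and the series is 4-periodic.
At t = 0 the one-sided limits are ψ(0^-) = 1 and ψ(0^+) = 3.
By Dirichlet's theorem the series converges to their average, [(1) + (3)]/2 = 2.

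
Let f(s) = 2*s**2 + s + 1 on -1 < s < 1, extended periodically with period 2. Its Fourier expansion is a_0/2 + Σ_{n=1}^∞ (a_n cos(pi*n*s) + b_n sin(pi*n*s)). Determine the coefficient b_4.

b_4 = ∫_{-1}^{1} f(s) sin(4*pi*s) ds.
Integrating by parts twice (tabular method), an antiderivative of (2*s**2 + s + 1) sin(4*pi*s) is -s**2*cos(4*pi*s)/(2*pi) + s*sin(4*pi*s)/(4*pi**2) - s*cos(4*pi*s)/(4*pi) + sin(4*pi*s)/(16*pi**2) - cos(4*pi*s)/(4*pi) + cos(4*pi*s)/(16*pi**3); evaluating from -1 to 1: ∫_{-1}^{1} (2*s**2 + s + 1) sin(4*pi*s) ds = ((1/16 - pi**2)/pi**3) - ((1 - 8*pi**2)/(16*pi**3)) = -1/(2*pi).
Hence b_4 = -1/(2*pi).

-1/(2*pi)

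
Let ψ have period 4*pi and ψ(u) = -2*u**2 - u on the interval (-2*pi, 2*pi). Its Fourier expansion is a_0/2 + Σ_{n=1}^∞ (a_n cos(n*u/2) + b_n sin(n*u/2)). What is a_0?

a_0 = (1/(2*pi)) ∫_{-2*pi}^{2*pi} ψ(u) du = (1/(2*pi)) · (-32*pi**3/3) = -16*pi**2/3.

-16*pi**2/3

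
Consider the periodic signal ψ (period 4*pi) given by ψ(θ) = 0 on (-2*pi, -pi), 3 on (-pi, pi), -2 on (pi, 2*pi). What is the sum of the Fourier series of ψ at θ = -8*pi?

θ = -8*pi differs from θ = 0 by -2 full period(s), and the series is 4*pi-periodic.
ψ is continuous at θ = 0 with value 3, so the series converges to 3 there.

3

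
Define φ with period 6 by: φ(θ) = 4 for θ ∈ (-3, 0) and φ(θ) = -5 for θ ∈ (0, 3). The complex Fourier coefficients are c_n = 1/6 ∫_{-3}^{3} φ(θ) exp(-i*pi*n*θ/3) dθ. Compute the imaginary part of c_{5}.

Since φ is real-valued, Im(c_{5}) = -1/6 ∫_{-3}^{3} φ(θ) sin(5*pi*θ/3) dθ = -b_{5}/2.
Split the integral at the breakpoints.
Directly, an antiderivative of (4) sin(5*pi*θ/3) is -12*cos(5*pi*θ/3)/(5*pi); evaluating from -3 to 0: ∫_{-3}^{0} (4) sin(5*pi*θ/3) dθ = (-12/(5*pi)) - (12/(5*pi)) = -24/(5*pi).
Directly, an antiderivative of (-5) sin(5*pi*θ/3) is 3*cos(5*pi*θ/3)/pi; evaluating from 0 to 3: ∫_{0}^{3} (-5) sin(5*pi*θ/3) dθ = (-3/pi) - (3/pi) = -6/pi.
So ∫_{-3}^{3} φ(θ) sin(5*pi*θ/3) dθ = -54/(5*pi).
Hence Im(c_{5}) = (-1/6)·(-54/(5*pi)) = 9/(5*pi).

9/(5*pi)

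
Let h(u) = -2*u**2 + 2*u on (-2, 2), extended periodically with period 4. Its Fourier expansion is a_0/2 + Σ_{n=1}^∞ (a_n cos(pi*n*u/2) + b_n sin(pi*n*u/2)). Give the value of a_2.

a_2 = 1/2 ∫_{-2}^{2} h(u) cos(pi*u) du.
Integrating by parts twice (tabular method), an antiderivative of (-2*u**2 + 2*u) cos(pi*u) is -2*u**2*sin(pi*u)/pi + 2*u*sin(pi*u)/pi - 4*u*cos(pi*u)/pi**2 + 4*sin(pi*u)/pi**3 + 2*cos(pi*u)/pi**2; evaluating from -2 to 2: ∫_{-2}^{2} (-2*u**2 + 2*u) cos(pi*u) du = (-6/pi**2) - (10/pi**2) = -16/pi**2.
Hence a_2 = (1/2)·(-16/pi**2) = -8/pi**2.

-8/pi**2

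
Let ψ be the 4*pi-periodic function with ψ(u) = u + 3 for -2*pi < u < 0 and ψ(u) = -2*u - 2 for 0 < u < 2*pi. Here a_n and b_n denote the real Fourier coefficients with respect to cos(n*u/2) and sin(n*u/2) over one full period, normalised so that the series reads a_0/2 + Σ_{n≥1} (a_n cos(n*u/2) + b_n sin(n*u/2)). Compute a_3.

4/(3*pi)

a_3 = (1/(2*pi)) ∫_{-2*pi}^{2*pi} ψ(u) cos(3*u/2) du.
Split the integral at the breakpoints.
Integrating by parts (boundary term plus one more integral), an antiderivative of (u + 3) cos(3*u/2) is 2*u*sin(3*u/2)/3 + 2*sin(3*u/2) + 4*cos(3*u/2)/9; evaluating from -2*pi to 0: ∫_{-2*pi}^{0} (u + 3) cos(3*u/2) du = (4/9) - (-4/9) = 8/9.
Integrating by parts (boundary term plus one more integral), an antiderivative of (-2*u - 2) cos(3*u/2) is -4*u*sin(3*u/2)/3 - 4*sin(3*u/2)/3 - 8*cos(3*u/2)/9; evaluating from 0 to 2*pi: ∫_{0}^{2*pi} (-2*u - 2) cos(3*u/2) du = (8/9) - (-8/9) = 16/9.
Summing the pieces and multiplying by (1/(2*pi)) gives a_3 = 4/(3*pi).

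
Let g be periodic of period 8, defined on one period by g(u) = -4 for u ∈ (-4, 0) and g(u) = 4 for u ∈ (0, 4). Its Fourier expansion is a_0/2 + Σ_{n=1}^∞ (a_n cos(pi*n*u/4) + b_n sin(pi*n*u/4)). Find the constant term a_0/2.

0

a_0 = 1/4 ∫_{-4}^{4} g(u) du = 1/4 · (0) = 0.
So the constant term a_0/2 = 0.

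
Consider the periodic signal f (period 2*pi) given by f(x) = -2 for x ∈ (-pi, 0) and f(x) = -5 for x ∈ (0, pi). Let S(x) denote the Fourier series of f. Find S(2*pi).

x = 2*pi differs from x = 0 by 1 full period(s), and the series is 2*pi-periodic.
At x = 0 the one-sided limits are f(0^-) = -2 and f(0^+) = -5.
By Dirichlet's theorem the series converges to their average, [(-2) + (-5)]/2 = -7/2.

-7/2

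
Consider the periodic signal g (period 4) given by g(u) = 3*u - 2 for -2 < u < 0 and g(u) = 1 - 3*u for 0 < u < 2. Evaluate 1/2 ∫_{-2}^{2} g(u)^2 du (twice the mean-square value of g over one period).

1/2 ∫_{-2}^{2} g(u)^2 du = 1/2 · (70) = 35.

35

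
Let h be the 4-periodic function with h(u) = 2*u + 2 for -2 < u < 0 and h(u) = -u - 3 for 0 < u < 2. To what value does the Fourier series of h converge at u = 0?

At u = 0 the one-sided limits are h(0^-) = 2 and h(0^+) = -3.
By Dirichlet's theorem the series converges to their average, [(2) + (-3)]/2 = -1/2.

-1/2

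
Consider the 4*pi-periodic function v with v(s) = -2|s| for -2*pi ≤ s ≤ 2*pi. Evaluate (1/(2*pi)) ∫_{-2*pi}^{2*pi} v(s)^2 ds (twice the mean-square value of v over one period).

(1/(2*pi)) ∫_{-2*pi}^{2*pi} v(s)^2 ds = (1/(2*pi)) · (64*pi**3/3) = 32*pi**2/3.

32*pi**2/3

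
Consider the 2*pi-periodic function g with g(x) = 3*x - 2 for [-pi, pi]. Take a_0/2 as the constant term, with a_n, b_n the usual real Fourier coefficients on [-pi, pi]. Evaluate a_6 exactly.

a_6 = 1/pi ∫_{-pi}^{pi} g(x) cos(6*x) dx.
Integrating by parts (boundary term plus one more integral), an antiderivative of (3*x - 2) cos(6*x) is x*sin(6*x)/2 - sin(6*x)/3 + cos(6*x)/12; evaluating from -pi to pi: ∫_{-pi}^{pi} (3*x - 2) cos(6*x) dx = (1/12) - (1/12) = 0.
Hence a_6 = (1/pi)·(0) = 0.

0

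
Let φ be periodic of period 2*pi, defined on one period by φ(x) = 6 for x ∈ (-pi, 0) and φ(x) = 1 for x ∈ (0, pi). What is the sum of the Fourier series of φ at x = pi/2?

φ is continuous at x = pi/2 with value 1, so the series converges to 1 there.

1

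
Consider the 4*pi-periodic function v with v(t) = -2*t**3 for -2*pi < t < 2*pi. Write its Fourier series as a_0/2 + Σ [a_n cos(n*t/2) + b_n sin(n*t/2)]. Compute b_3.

64/9 - 32*pi**2/3

b_3 = (1/(2*pi)) ∫_{-2*pi}^{2*pi} v(t) sin(3*t/2) dt.
v is odd and sin(3*t/2) is odd, so the integrand is even and b_3 = 1/pi ∫_0^{2*pi} v(t) sin(3*t/2) dt.
Integrating by parts three times (tabular method), an antiderivative of (-2*t**3) sin(3*t/2) is 4*t**3*cos(3*t/2)/3 - 8*t**2*sin(3*t/2)/3 - 32*t*cos(3*t/2)/9 + 64*sin(3*t/2)/27; evaluating from 0 to 2*pi: ∫_{0}^{2*pi} (-2*t**3) sin(3*t/2) dt = (32*pi*(2 - 3*pi**2)/9) - (0) = 32*pi*(2 - 3*pi**2)/9.
Hence b_3 = (1/pi)·(32*pi*(2 - 3*pi**2)/9) = 64/9 - 32*pi**2/3.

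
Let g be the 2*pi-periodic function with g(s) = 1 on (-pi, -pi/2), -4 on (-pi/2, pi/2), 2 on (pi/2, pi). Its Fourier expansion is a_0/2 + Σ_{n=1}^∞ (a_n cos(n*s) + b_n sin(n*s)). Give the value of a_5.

a_5 = 1/pi ∫_{-pi}^{pi} g(s) cos(5*s) ds.
Split the integral at the breakpoints.
Directly, an antiderivative of (1) cos(5*s) is sin(5*s)/5; evaluating from -pi to -pi/2: ∫_{-pi}^{-pi/2} (1) cos(5*s) ds = (-1/5) - (0) = -1/5.
Directly, an antiderivative of (-4) cos(5*s) is -4*sin(5*s)/5; evaluating from -pi/2 to pi/2: ∫_{-pi/2}^{pi/2} (-4) cos(5*s) ds = (-4/5) - (4/5) = -8/5.
Directly, an antiderivative of (2) cos(5*s) is 2*sin(5*s)/5; evaluating from pi/2 to pi: ∫_{pi/2}^{pi} (2) cos(5*s) ds = (0) - (2/5) = -2/5.
Summing the pieces and multiplying by (1/pi) gives a_5 = -11/(5*pi).

-11/(5*pi)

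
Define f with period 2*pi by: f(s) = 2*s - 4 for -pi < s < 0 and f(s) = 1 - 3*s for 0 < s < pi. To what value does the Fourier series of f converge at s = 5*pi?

-5*pi/2 - 3/2

s = 5*pi differs from s = pi by 2 full period(s), and the series is 2*pi-periodic.
At s = pi the one-sided limits are f(pi^-) = 1 - 3*pi and f(pi^+) = -2*pi - 4.
By Dirichlet's theorem the series converges to their average, [(1 - 3*pi) + (-2*pi - 4)]/2 = -5*pi/2 - 3/2.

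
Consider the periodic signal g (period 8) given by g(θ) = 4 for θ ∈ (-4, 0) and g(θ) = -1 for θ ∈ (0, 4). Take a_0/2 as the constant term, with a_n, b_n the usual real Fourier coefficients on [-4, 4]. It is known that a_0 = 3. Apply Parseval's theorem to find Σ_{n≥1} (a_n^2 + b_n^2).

Parseval: a_0^2/2 + Σ_{n≥1} (a_n^2+b_n^2) = 1/4 ∫_{-4}^{4} g(θ)^2 dθ = 17.
Subtract a_0^2/2 = 9/2: Σ (a_n^2+b_n^2) = 25/2.

25/2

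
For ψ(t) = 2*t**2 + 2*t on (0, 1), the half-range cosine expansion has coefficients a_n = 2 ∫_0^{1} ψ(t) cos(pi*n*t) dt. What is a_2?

a_2 = 2 ∫_0^{1} (2*t**2 + 2*t) cos(2*pi*t) dt.
Integrating by parts twice (tabular method), an antiderivative of (2*t**2 + 2*t) cos(2*pi*t) is t**2*sin(2*pi*t)/pi + t*sin(2*pi*t)/pi + t*cos(2*pi*t)/pi**2 - sin(2*pi*t)/(2*pi**3) + cos(2*pi*t)/(2*pi**2); evaluating from 0 to 1: ∫_{0}^{1} (2*t**2 + 2*t) cos(2*pi*t) dt = (3/(2*pi**2)) - (1/(2*pi**2)) = pi**(-2).
Hence a_2 = 2·(pi**(-2)) = 2/pi**2.

2/pi**2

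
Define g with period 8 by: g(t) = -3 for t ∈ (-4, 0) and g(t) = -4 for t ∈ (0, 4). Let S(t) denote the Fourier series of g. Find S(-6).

-4

t = -6 differs from t = 2 by -1 full period(s), and the series is 8-periodic.
g is continuous at t = 2 with value -4, so the series converges to -4 there.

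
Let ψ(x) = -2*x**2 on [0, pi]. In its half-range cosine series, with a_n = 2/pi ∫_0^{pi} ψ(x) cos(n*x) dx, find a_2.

-2

a_2 = 2/pi ∫_0^{pi} (-2*x**2) cos(2*x) dx.
Integrating by parts twice (tabular method), an antiderivative of (-2*x**2) cos(2*x) is -x**2*sin(2*x) - x*cos(2*x) + sin(2*x)/2; evaluating from 0 to pi: ∫_{0}^{pi} (-2*x**2) cos(2*x) dx = (-pi) - (0) = -pi.
Hence a_2 = (2/pi)·(-pi) = -2.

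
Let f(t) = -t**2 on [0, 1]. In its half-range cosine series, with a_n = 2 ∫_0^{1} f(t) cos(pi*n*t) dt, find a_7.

a_7 = 2 ∫_0^{1} (-t**2) cos(7*pi*t) dt.
Integrating by parts twice (tabular method), an antiderivative of (-t**2) cos(7*pi*t) is -t**2*sin(7*pi*t)/(7*pi) - 2*t*cos(7*pi*t)/(49*pi**2) + 2*sin(7*pi*t)/(343*pi**3); evaluating from 0 to 1: ∫_{0}^{1} (-t**2) cos(7*pi*t) dt = (2/(49*pi**2)) - (0) = 2/(49*pi**2).
Hence a_7 = 2·(2/(49*pi**2)) = 4/(49*pi**2).

4/(49*pi**2)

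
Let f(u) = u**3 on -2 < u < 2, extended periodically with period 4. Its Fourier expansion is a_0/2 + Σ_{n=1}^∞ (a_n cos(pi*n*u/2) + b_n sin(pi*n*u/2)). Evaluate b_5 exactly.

b_5 = 1/2 ∫_{-2}^{2} f(u) sin(5*pi*u/2) du.
f is odd and sin(5*pi*u/2) is odd, so the integrand is even and b_5 = ∫_0^{2} f(u) sin(5*pi*u/2) du.
Integrating by parts three times (tabular method), an antiderivative of (u**3) sin(5*pi*u/2) is -2*u**3*cos(5*pi*u/2)/(5*pi) + 12*u**2*sin(5*pi*u/2)/(25*pi**2) + 48*u*cos(5*pi*u/2)/(125*pi**3) - 96*sin(5*pi*u/2)/(625*pi**4); evaluating from 0 to 2: ∫_{0}^{2} (u**3) sin(5*pi*u/2) du = (16*(-6 + 25*pi**2)/(125*pi**3)) - (0) = 16*(-6 + 25*pi**2)/(125*pi**3).
Hence b_5 = 16*(-6 + 25*pi**2)/(125*pi**3).

16*(-6 + 25*pi**2)/(125*pi**3)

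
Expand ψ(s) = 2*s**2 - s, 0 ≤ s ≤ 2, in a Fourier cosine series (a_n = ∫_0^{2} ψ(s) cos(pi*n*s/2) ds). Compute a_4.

a_4 = ∫_0^{2} (2*s**2 - s) cos(2*pi*s) ds.
Integrating by parts twice (tabular method), an antiderivative of (2*s**2 - s) cos(2*pi*s) is s**2*sin(2*pi*s)/pi - s*sin(2*pi*s)/(2*pi) + s*cos(2*pi*s)/pi**2 - sin(2*pi*s)/(2*pi**3) - cos(2*pi*s)/(4*pi**2); evaluating from 0 to 2: ∫_{0}^{2} (2*s**2 - s) cos(2*pi*s) ds = (7/(4*pi**2)) - (-1/(4*pi**2)) = 2/pi**2.
Hence a_4 = 2/pi**2.

2/pi**2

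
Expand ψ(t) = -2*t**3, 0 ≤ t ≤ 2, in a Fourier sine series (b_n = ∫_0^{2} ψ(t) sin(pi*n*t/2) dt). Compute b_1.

b_1 = ∫_0^{2} (-2*t**3) sin(pi*t/2) dt.
Integrating by parts three times (tabular method), an antiderivative of (-2*t**3) sin(pi*t/2) is 4*t**3*cos(pi*t/2)/pi - 24*t**2*sin(pi*t/2)/pi**2 - 96*t*cos(pi*t/2)/pi**3 + 192*sin(pi*t/2)/pi**4; evaluating from 0 to 2: ∫_{0}^{2} (-2*t**3) sin(pi*t/2) dt = (-32/pi + 192/pi**3) - (0) = -32/pi + 192/pi**3.
Hence b_1 = -32/pi + 192/pi**3.

-32/pi + 192/pi**3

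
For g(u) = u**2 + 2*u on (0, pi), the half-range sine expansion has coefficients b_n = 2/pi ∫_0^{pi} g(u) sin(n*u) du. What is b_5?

2*(-4 + 50*pi + 25*pi**2)/(125*pi)

b_5 = 2/pi ∫_0^{pi} (u**2 + 2*u) sin(5*u) du.
Integrating by parts twice (tabular method), an antiderivative of (u**2 + 2*u) sin(5*u) is -u**2*cos(5*u)/5 + 2*u*sin(5*u)/25 - 2*u*cos(5*u)/5 + 2*sin(5*u)/25 + 2*cos(5*u)/125; evaluating from 0 to pi: ∫_{0}^{pi} (u**2 + 2*u) sin(5*u) du = (-2/125 + 2*pi/5 + pi**2/5) - (2/125) = -4/125 + 2*pi/5 + pi**2/5.
Hence b_5 = (2/pi)·(-4/125 + 2*pi/5 + pi**2/5) = 2*(-4 + 50*pi + 25*pi**2)/(125*pi).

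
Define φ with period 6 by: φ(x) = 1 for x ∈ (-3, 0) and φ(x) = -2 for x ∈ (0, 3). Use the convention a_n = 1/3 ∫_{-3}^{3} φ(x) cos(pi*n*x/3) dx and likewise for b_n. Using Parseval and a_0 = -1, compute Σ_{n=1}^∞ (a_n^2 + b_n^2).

9/2

Parseval: a_0^2/2 + Σ_{n≥1} (a_n^2+b_n^2) = 1/3 ∫_{-3}^{3} φ(x)^2 dx = 5.
Subtract a_0^2/2 = 1/2: Σ (a_n^2+b_n^2) = 9/2.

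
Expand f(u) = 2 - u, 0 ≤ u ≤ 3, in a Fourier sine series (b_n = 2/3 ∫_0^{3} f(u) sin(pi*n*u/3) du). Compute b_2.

b_2 = 2/3 ∫_0^{3} (2 - u) sin(2*pi*u/3) du.
Integrating by parts (boundary term plus one more integral), an antiderivative of (2 - u) sin(2*pi*u/3) is 3*u*cos(2*pi*u/3)/(2*pi) - 9*sin(2*pi*u/3)/(4*pi**2) - 3*cos(2*pi*u/3)/pi; evaluating from 0 to 3: ∫_{0}^{3} (2 - u) sin(2*pi*u/3) du = (3/(2*pi)) - (-3/pi) = 9/(2*pi).
Hence b_2 = (2/3)·(9/(2*pi)) = 3/pi.

3/pi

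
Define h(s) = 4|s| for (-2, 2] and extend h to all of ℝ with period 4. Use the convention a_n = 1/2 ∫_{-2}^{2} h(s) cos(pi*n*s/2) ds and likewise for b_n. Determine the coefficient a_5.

-32/(25*pi**2)

a_5 = 1/2 ∫_{-2}^{2} h(s) cos(5*pi*s/2) ds.
h is even and cos(5*pi*s/2) is even, so the integrand is even and a_5 = ∫_0^{2} h(s) cos(5*pi*s/2) ds.
Integrating by parts (boundary term plus one more integral), an antiderivative of (4*s) cos(5*pi*s/2) is 8*s*sin(5*pi*s/2)/(5*pi) + 16*cos(5*pi*s/2)/(25*pi**2); evaluating from 0 to 2: ∫_{0}^{2} (4*s) cos(5*pi*s/2) ds = (-16/(25*pi**2)) - (16/(25*pi**2)) = -32/(25*pi**2).
Hence a_5 = -32/(25*pi**2).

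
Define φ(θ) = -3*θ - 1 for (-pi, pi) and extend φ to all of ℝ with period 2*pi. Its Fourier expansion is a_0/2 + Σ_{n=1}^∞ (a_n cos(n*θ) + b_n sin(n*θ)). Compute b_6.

1

b_6 = 1/pi ∫_{-pi}^{pi} φ(θ) sin(6*θ) dθ.
Integrating by parts (boundary term plus one more integral), an antiderivative of (-3*θ - 1) sin(6*θ) is θ*cos(6*θ)/2 - sin(6*θ)/12 + cos(6*θ)/6; evaluating from -pi to pi: ∫_{-pi}^{pi} (-3*θ - 1) sin(6*θ) dθ = (1/6 + pi/2) - (1/6 - pi/2) = pi.
Hence b_6 = (1/pi)·(pi) = 1.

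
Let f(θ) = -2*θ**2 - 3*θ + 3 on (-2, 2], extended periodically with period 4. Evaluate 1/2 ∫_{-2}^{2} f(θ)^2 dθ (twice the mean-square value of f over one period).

178/5

1/2 ∫_{-2}^{2} f(θ)^2 dθ = 1/2 · (356/5) = 178/5.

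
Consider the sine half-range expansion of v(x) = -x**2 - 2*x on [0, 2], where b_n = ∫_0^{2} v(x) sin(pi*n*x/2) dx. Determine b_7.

16*(2 - 49*pi**2)/(343*pi**3)

b_7 = ∫_0^{2} (-x**2 - 2*x) sin(7*pi*x/2) dx.
Integrating by parts twice (tabular method), an antiderivative of (-x**2 - 2*x) sin(7*pi*x/2) is 2*x**2*cos(7*pi*x/2)/(7*pi) - 8*x*sin(7*pi*x/2)/(49*pi**2) + 4*x*cos(7*pi*x/2)/(7*pi) - 8*sin(7*pi*x/2)/(49*pi**2) - 16*cos(7*pi*x/2)/(343*pi**3); evaluating from 0 to 2: ∫_{0}^{2} (-x**2 - 2*x) sin(7*pi*x/2) dx = (16*(1 - 49*pi**2)/(343*pi**3)) - (-16/(343*pi**3)) = 16*(2 - 49*pi**2)/(343*pi**3).
Hence b_7 = 16*(2 - 49*pi**2)/(343*pi**3).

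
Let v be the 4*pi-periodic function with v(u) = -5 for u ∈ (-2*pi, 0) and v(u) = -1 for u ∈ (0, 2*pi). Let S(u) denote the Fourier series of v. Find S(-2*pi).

-3

u = -2*pi differs from u = 2*pi by -1 full period(s), and the series is 4*pi-periodic.
At u = 2*pi the one-sided limits are v(2*pi^-) = -1 and v(2*pi^+) = -5.
By Dirichlet's theorem the series converges to their average, [(-1) + (-5)]/2 = -3.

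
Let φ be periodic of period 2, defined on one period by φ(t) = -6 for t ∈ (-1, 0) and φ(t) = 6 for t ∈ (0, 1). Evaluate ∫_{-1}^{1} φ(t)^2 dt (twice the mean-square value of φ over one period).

∫_{-1}^{1} φ(t)^2 dt = 72.

72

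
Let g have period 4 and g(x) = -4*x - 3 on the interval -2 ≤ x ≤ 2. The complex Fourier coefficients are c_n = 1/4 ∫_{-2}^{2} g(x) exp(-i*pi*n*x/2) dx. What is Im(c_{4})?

-2/pi

Since g is real-valued, Im(c_{4}) = -1/4 ∫_{-2}^{2} g(x) sin(2*pi*x) dx = -b_{4}/2.
Integrating by parts (boundary term plus one more integral), an antiderivative of (-4*x - 3) sin(2*pi*x) is 2*x*cos(2*pi*x)/pi - sin(2*pi*x)/pi**2 + 3*cos(2*pi*x)/(2*pi); evaluating from -2 to 2: ∫_{-2}^{2} (-4*x - 3) sin(2*pi*x) dx = (11/(2*pi)) - (-5/(2*pi)) = 8/pi.
Hence Im(c_{4}) = (-1/4)·(8/pi) = -2/pi.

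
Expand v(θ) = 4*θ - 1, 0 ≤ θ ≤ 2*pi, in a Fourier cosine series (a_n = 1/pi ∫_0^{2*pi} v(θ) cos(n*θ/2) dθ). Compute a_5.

a_5 = 1/pi ∫_0^{2*pi} (4*θ - 1) cos(5*θ/2) dθ.
Integrating by parts (boundary term plus one more integral), an antiderivative of (4*θ - 1) cos(5*θ/2) is 8*θ*sin(5*θ/2)/5 - 2*sin(5*θ/2)/5 + 16*cos(5*θ/2)/25; evaluating from 0 to 2*pi: ∫_{0}^{2*pi} (4*θ - 1) cos(5*θ/2) dθ = (-16/25) - (16/25) = -32/25.
Hence a_5 = (1/pi)·(-32/25) = -32/(25*pi).

-32/(25*pi)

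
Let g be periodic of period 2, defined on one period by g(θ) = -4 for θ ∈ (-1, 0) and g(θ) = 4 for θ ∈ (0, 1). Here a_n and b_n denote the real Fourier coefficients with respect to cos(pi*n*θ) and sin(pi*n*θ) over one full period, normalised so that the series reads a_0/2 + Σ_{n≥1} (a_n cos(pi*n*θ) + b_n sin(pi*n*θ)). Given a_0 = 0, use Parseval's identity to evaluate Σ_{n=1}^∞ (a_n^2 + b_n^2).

Parseval: a_0^2/2 + Σ_{n≥1} (a_n^2+b_n^2) = ∫_{-1}^{1} g(θ)^2 dθ = 32.
Subtract a_0^2/2 = 0: Σ (a_n^2+b_n^2) = 32.

32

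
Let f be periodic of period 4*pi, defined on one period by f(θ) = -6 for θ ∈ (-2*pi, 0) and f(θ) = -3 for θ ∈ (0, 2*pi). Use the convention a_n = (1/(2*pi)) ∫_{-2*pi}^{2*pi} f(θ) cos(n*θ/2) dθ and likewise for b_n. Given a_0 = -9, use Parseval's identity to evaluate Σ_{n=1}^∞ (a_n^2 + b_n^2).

Parseval: a_0^2/2 + Σ_{n≥1} (a_n^2+b_n^2) = (1/(2*pi)) ∫_{-2*pi}^{2*pi} f(θ)^2 dθ = 45.
Subtract a_0^2/2 = 81/2: Σ (a_n^2+b_n^2) = 9/2.

9/2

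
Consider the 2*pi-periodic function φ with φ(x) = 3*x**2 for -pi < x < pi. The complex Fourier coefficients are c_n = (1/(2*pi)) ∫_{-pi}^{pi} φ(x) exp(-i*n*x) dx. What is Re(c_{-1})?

Since φ is real-valued, Re(c_{-1}) = (1/(2*pi)) ∫_{-pi}^{pi} φ(x) cos(-x) dx = a_{1}/2.
φ is even and cos(-x) is even, so the integrand is even: ∫_{-pi}^{pi} φ(x) cos(-x) dx = 2∫_0^{pi} φ(x) cos(-x) dx.
Integrating by parts twice (tabular method), an antiderivative of (3*x**2) cos(-x) is 3*x**2*sin(x) + 6*x*cos(x) - 6*sin(x); evaluating from 0 to pi: ∫_{0}^{pi} (3*x**2) cos(-x) dx = (-6*pi) - (0) = -6*pi.
So ∫_{-pi}^{pi} φ(x) cos(-x) dx = -12*pi.
Hence Re(c_{-1}) = (1/(2*pi))·(-12*pi) = -6.

-6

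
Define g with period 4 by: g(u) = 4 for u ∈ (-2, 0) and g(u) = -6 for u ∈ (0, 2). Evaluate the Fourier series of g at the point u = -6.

u = -6 differs from u = 2 by -2 full period(s), and the series is 4-periodic.
At u = 2 the one-sided limits are g(2^-) = -6 and g(2^+) = 4.
By Dirichlet's theorem the series converges to their average, [(-6) + (4)]/2 = -1.

-1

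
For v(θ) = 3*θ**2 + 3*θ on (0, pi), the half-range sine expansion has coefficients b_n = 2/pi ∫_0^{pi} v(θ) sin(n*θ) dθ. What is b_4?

b_4 = 2/pi ∫_0^{pi} (3*θ**2 + 3*θ) sin(4*θ) dθ.
Integrating by parts twice (tabular method), an antiderivative of (3*θ**2 + 3*θ) sin(4*θ) is -3*θ**2*cos(4*θ)/4 + 3*θ*sin(4*θ)/8 - 3*θ*cos(4*θ)/4 + 3*sin(4*θ)/16 + 3*cos(4*θ)/32; evaluating from 0 to pi: ∫_{0}^{pi} (3*θ**2 + 3*θ) sin(4*θ) dθ = (-3*pi**2/4 - 3*pi/4 + 3/32) - (3/32) = -3*pi*(1 + pi)/4.
Hence b_4 = (2/pi)·(-3*pi*(1 + pi)/4) = -3*pi/2 - 3/2.

-3*pi/2 - 3/2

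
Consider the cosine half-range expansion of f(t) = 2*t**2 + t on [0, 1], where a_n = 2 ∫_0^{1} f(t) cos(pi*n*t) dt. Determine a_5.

a_5 = 2 ∫_0^{1} (2*t**2 + t) cos(5*pi*t) dt.
Integrating by parts twice (tabular method), an antiderivative of (2*t**2 + t) cos(5*pi*t) is 2*t**2*sin(5*pi*t)/(5*pi) + t*sin(5*pi*t)/(5*pi) + 4*t*cos(5*pi*t)/(25*pi**2) - 4*sin(5*pi*t)/(125*pi**3) + cos(5*pi*t)/(25*pi**2); evaluating from 0 to 1: ∫_{0}^{1} (2*t**2 + t) cos(5*pi*t) dt = (-1/(5*pi**2)) - (1/(25*pi**2)) = -6/(25*pi**2).
Hence a_5 = 2·(-6/(25*pi**2)) = -12/(25*pi**2).

-12/(25*pi**2)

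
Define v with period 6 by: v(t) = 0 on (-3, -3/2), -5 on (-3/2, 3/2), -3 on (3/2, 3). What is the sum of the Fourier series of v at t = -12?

t = -12 differs from t = 0 by -2 full period(s), and the series is 6-periodic.
v is continuous at t = 0 with value -5, so the series converges to -5 there.

-5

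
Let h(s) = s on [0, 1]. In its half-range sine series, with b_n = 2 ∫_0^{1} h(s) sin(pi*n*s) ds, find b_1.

2/pi

b_1 = 2 ∫_0^{1} (s) sin(pi*s) ds.
Integrating by parts (boundary term plus one more integral), an antiderivative of (s) sin(pi*s) is -s*cos(pi*s)/pi + sin(pi*s)/pi**2; evaluating from 0 to 1: ∫_{0}^{1} (s) sin(pi*s) ds = (1/pi) - (0) = 1/pi.
Hence b_1 = 2·(1/pi) = 2/pi.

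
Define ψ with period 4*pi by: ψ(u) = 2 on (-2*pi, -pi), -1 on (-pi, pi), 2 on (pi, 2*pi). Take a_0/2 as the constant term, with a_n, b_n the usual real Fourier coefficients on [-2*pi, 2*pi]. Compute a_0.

a_0 = (1/(2*pi)) ∫_{-2*pi}^{2*pi} ψ(u) du = (1/(2*pi)) · (2*pi) = 1.

1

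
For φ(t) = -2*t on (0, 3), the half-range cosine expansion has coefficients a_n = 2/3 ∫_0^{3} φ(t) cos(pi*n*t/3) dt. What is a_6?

0

a_6 = 2/3 ∫_0^{3} (-2*t) cos(2*pi*t) dt.
Integrating by parts (boundary term plus one more integral), an antiderivative of (-2*t) cos(2*pi*t) is -t*sin(2*pi*t)/pi - cos(2*pi*t)/(2*pi**2); evaluating from 0 to 3: ∫_{0}^{3} (-2*t) cos(2*pi*t) dt = (-1/(2*pi**2)) - (-1/(2*pi**2)) = 0.
Hence a_6 = (2/3)·(0) = 0.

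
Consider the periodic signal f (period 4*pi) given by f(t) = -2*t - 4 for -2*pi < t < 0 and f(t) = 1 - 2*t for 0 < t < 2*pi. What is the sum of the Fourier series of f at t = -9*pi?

t = -9*pi differs from t = -pi by -2 full period(s), and the series is 4*pi-periodic.
f is continuous at t = -pi with value -4 + 2*pi, so the series converges to -4 + 2*pi there.

-4 + 2*pi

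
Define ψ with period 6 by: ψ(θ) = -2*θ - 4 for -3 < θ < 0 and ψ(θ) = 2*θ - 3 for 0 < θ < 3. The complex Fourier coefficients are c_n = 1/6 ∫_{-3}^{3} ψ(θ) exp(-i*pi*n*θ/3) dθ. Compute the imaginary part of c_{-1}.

Since ψ is real-valued, Im(c_{-1}) = -1/6 ∫_{-3}^{3} ψ(θ) sin(-pi*θ/3) dθ = b_{1}/2.
Split the integral at the breakpoints.
Integrating by parts (boundary term plus one more integral), an antiderivative of (-2*θ - 4) sin(-pi*θ/3) is -6*θ*cos(pi*θ/3)/pi + 18*sin(pi*θ/3)/pi**2 - 12*cos(pi*θ/3)/pi; evaluating from -3 to 0: ∫_{-3}^{0} (-2*θ - 4) sin(-pi*θ/3) dθ = (-12/pi) - (-6/pi) = -6/pi.
Integrating by parts (boundary term plus one more integral), an antiderivative of (2*θ - 3) sin(-pi*θ/3) is 6*θ*cos(pi*θ/3)/pi - 18*sin(pi*θ/3)/pi**2 - 9*cos(pi*θ/3)/pi; evaluating from 0 to 3: ∫_{0}^{3} (2*θ - 3) sin(-pi*θ/3) dθ = (-9/pi) - (-9/pi) = 0.
So ∫_{-3}^{3} ψ(θ) sin(-pi*θ/3) dθ = -6/pi.
Hence Im(c_{-1}) = (-1/6)·(-6/pi) = 1/pi.

1/pi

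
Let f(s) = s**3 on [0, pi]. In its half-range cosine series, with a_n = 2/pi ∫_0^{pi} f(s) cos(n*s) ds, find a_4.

3*pi/8

a_4 = 2/pi ∫_0^{pi} (s**3) cos(4*s) ds.
Integrating by parts three times (tabular method), an antiderivative of (s**3) cos(4*s) is s**3*sin(4*s)/4 + 3*s**2*cos(4*s)/16 - 3*s*sin(4*s)/32 - 3*cos(4*s)/128; evaluating from 0 to pi: ∫_{0}^{pi} (s**3) cos(4*s) ds = (-3/128 + 3*pi**2/16) - (-3/128) = 3*pi**2/16.
Hence a_4 = (2/pi)·(3*pi**2/16) = 3*pi/8.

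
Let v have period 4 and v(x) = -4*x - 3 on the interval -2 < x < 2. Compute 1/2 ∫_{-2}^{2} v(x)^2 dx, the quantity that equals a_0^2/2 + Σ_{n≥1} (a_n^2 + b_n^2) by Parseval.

182/3

1/2 ∫_{-2}^{2} v(x)^2 dx = 1/2 · (364/3) = 182/3.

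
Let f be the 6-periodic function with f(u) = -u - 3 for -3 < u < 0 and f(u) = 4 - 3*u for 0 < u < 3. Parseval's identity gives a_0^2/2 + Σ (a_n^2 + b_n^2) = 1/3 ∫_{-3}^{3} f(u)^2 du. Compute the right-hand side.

10

1/3 ∫_{-3}^{3} f(u)^2 du = 1/3 · (30) = 10.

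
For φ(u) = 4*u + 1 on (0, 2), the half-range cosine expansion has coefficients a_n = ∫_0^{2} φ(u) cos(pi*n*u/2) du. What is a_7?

-32/(49*pi**2)

a_7 = ∫_0^{2} (4*u + 1) cos(7*pi*u/2) du.
Integrating by parts (boundary term plus one more integral), an antiderivative of (4*u + 1) cos(7*pi*u/2) is 8*u*sin(7*pi*u/2)/(7*pi) + 2*sin(7*pi*u/2)/(7*pi) + 16*cos(7*pi*u/2)/(49*pi**2); evaluating from 0 to 2: ∫_{0}^{2} (4*u + 1) cos(7*pi*u/2) du = (-16/(49*pi**2)) - (16/(49*pi**2)) = -32/(49*pi**2).
Hence a_7 = -32/(49*pi**2).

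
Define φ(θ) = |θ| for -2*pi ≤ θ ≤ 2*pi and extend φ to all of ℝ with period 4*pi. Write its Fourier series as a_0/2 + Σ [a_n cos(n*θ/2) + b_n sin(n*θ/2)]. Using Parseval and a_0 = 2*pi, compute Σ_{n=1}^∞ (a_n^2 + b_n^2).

Parseval: a_0^2/2 + Σ_{n≥1} (a_n^2+b_n^2) = (1/(2*pi)) ∫_{-2*pi}^{2*pi} φ(θ)^2 dθ = 8*pi**2/3.
Subtract a_0^2/2 = 2*pi**2: Σ (a_n^2+b_n^2) = 2*pi**2/3.

2*pi**2/3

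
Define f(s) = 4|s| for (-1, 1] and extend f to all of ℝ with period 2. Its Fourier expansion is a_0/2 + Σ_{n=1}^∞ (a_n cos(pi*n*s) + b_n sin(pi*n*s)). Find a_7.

a_7 = ∫_{-1}^{1} f(s) cos(7*pi*s) ds.
f is even and cos(7*pi*s) is even, so the integrand is even and a_7 = 2 ∫_0^{1} f(s) cos(7*pi*s) ds.
Integrating by parts (boundary term plus one more integral), an antiderivative of (4*s) cos(7*pi*s) is 4*s*sin(7*pi*s)/(7*pi) + 4*cos(7*pi*s)/(49*pi**2); evaluating from 0 to 1: ∫_{0}^{1} (4*s) cos(7*pi*s) ds = (-4/(49*pi**2)) - (4/(49*pi**2)) = -8/(49*pi**2).
Hence a_7 = 2·(-8/(49*pi**2)) = -16/(49*pi**2).

-16/(49*pi**2)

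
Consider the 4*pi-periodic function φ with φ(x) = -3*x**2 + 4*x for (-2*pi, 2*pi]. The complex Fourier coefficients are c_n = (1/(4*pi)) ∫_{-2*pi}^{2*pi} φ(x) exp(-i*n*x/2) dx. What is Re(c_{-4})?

Since φ is real-valued, Re(c_{-4}) = (1/(4*pi)) ∫_{-2*pi}^{2*pi} φ(x) cos(-2*x) dx = a_{4}/2.
Integrating by parts twice (tabular method), an antiderivative of (-3*x**2 + 4*x) cos(-2*x) is -3*x**2*sin(2*x)/2 + 2*x*sin(2*x) - 3*x*cos(2*x)/2 + 3*sin(2*x)/4 + cos(2*x); evaluating from -2*pi to 2*pi: ∫_{-2*pi}^{2*pi} (-3*x**2 + 4*x) cos(-2*x) dx = (1 - 3*pi) - (1 + 3*pi) = -6*pi.
Hence Re(c_{-4}) = (1/(4*pi))·(-6*pi) = -3/2.

-3/2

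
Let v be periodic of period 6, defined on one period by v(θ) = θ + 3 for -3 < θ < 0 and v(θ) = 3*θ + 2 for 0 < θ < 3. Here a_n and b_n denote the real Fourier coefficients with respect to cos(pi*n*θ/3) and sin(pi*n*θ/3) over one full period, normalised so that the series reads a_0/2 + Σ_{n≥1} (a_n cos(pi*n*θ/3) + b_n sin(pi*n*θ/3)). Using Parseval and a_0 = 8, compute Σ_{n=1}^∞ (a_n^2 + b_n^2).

Parseval: a_0^2/2 + Σ_{n≥1} (a_n^2+b_n^2) = 1/3 ∫_{-3}^{3} v(θ)^2 dθ = 52.
Subtract a_0^2/2 = 32: Σ (a_n^2+b_n^2) = 20.

20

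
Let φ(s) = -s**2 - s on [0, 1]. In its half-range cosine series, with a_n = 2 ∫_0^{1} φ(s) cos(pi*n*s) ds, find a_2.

a_2 = 2 ∫_0^{1} (-s**2 - s) cos(2*pi*s) ds.
Integrating by parts twice (tabular method), an antiderivative of (-s**2 - s) cos(2*pi*s) is -s**2*sin(2*pi*s)/(2*pi) - s*sin(2*pi*s)/(2*pi) - s*cos(2*pi*s)/(2*pi**2) + sin(2*pi*s)/(4*pi**3) - cos(2*pi*s)/(4*pi**2); evaluating from 0 to 1: ∫_{0}^{1} (-s**2 - s) cos(2*pi*s) ds = (-3/(4*pi**2)) - (-1/(4*pi**2)) = -1/(2*pi**2).
Hence a_2 = 2·(-1/(2*pi**2)) = -1/pi**2.

-1/pi**2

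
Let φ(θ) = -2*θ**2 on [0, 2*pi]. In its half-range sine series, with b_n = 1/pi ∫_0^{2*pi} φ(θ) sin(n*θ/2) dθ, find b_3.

16*(4 - 9*pi**2)/(27*pi)

b_3 = 1/pi ∫_0^{2*pi} (-2*θ**2) sin(3*θ/2) dθ.
Integrating by parts twice (tabular method), an antiderivative of (-2*θ**2) sin(3*θ/2) is 4*θ**2*cos(3*θ/2)/3 - 16*θ*sin(3*θ/2)/9 - 32*cos(3*θ/2)/27; evaluating from 0 to 2*pi: ∫_{0}^{2*pi} (-2*θ**2) sin(3*θ/2) dθ = (32/27 - 16*pi**2/3) - (-32/27) = 64/27 - 16*pi**2/3.
Hence b_3 = (1/pi)·(64/27 - 16*pi**2/3) = 16*(4 - 9*pi**2)/(27*pi).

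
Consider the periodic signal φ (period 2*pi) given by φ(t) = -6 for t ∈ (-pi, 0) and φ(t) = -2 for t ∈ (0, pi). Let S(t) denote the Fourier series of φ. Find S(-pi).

At t = -pi the one-sided limits are φ(-pi^-) = -2 and φ(-pi^+) = -6.
By Dirichlet's theorem the series converges to their average, [(-2) + (-6)]/2 = -4.

-4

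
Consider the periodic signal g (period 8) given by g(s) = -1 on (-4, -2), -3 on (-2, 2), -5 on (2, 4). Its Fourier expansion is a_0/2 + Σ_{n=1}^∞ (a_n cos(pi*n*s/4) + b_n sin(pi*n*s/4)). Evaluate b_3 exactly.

-4/(3*pi)

b_3 = 1/4 ∫_{-4}^{4} g(s) sin(3*pi*s/4) ds.
Split the integral at the breakpoints.
Directly, an antiderivative of (-1) sin(3*pi*s/4) is 4*cos(3*pi*s/4)/(3*pi); evaluating from -4 to -2: ∫_{-4}^{-2} (-1) sin(3*pi*s/4) ds = (0) - (-4/(3*pi)) = 4/(3*pi).
Directly, an antiderivative of (-3) sin(3*pi*s/4) is 4*cos(3*pi*s/4)/pi; evaluating from -2 to 2: ∫_{-2}^{2} (-3) sin(3*pi*s/4) ds = (0) - (0) = 0.
Directly, an antiderivative of (-5) sin(3*pi*s/4) is 20*cos(3*pi*s/4)/(3*pi); evaluating from 2 to 4: ∫_{2}^{4} (-5) sin(3*pi*s/4) ds = (-20/(3*pi)) - (0) = -20/(3*pi).
Summing the pieces and multiplying by (1/4) gives b_3 = -4/(3*pi).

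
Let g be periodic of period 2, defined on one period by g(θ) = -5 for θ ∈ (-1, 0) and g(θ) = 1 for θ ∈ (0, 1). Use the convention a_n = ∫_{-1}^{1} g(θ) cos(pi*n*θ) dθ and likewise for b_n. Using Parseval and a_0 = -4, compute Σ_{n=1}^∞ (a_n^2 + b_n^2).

Parseval: a_0^2/2 + Σ_{n≥1} (a_n^2+b_n^2) = ∫_{-1}^{1} g(θ)^2 dθ = 26.
Subtract a_0^2/2 = 8: Σ (a_n^2+b_n^2) = 18.

18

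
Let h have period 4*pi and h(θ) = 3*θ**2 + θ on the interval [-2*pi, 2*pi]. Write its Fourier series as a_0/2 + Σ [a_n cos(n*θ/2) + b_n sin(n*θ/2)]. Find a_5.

-48/25

a_5 = (1/(2*pi)) ∫_{-2*pi}^{2*pi} h(θ) cos(5*θ/2) dθ.
Integrating by parts twice (tabular method), an antiderivative of (3*θ**2 + θ) cos(5*θ/2) is 6*θ**2*sin(5*θ/2)/5 + 2*θ*sin(5*θ/2)/5 + 24*θ*cos(5*θ/2)/25 - 48*sin(5*θ/2)/125 + 4*cos(5*θ/2)/25; evaluating from -2*pi to 2*pi: ∫_{-2*pi}^{2*pi} (3*θ**2 + θ) cos(5*θ/2) dθ = (-48*pi/25 - 4/25) - (-4/25 + 48*pi/25) = -96*pi/25.
Hence a_5 = (1/(2*pi))·(-96*pi/25) = -48/25.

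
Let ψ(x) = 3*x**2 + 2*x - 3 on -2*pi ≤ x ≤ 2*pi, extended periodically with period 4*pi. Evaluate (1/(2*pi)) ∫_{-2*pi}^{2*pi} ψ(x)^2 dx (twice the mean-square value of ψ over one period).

(1/(2*pi)) ∫_{-2*pi}^{2*pi} ψ(x)^2 dx = (1/(2*pi)) · (4*pi*(-280*pi**2 + 135 + 432*pi**4)/15) = -112*pi**2/3 + 18 + 288*pi**4/5.

-112*pi**2/3 + 18 + 288*pi**4/5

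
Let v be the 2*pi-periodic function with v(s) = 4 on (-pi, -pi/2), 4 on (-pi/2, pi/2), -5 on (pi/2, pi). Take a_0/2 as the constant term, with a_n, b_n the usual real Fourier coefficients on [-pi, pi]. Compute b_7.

-9/(7*pi)

b_7 = 1/pi ∫_{-pi}^{pi} v(s) sin(7*s) ds.
Split the integral at the breakpoints.
Directly, an antiderivative of (4) sin(7*s) is -4*cos(7*s)/7; evaluating from -pi to -pi/2: ∫_{-pi}^{-pi/2} (4) sin(7*s) ds = (0) - (4/7) = -4/7.
Directly, an antiderivative of (4) sin(7*s) is -4*cos(7*s)/7; evaluating from -pi/2 to pi/2: ∫_{-pi/2}^{pi/2} (4) sin(7*s) ds = (0) - (0) = 0.
Directly, an antiderivative of (-5) sin(7*s) is 5*cos(7*s)/7; evaluating from pi/2 to pi: ∫_{pi/2}^{pi} (-5) sin(7*s) ds = (-5/7) - (0) = -5/7.
Summing the pieces and multiplying by (1/pi) gives b_7 = -9/(7*pi).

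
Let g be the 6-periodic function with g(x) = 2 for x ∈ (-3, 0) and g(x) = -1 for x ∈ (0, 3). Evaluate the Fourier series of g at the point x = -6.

x = -6 differs from x = 0 by -1 full period(s), and the series is 6-periodic.
At x = 0 the one-sided limits are g(0^-) = 2 and g(0^+) = -1.
By Dirichlet's theorem the series converges to their average, [(2) + (-1)]/2 = 1/2.

1/2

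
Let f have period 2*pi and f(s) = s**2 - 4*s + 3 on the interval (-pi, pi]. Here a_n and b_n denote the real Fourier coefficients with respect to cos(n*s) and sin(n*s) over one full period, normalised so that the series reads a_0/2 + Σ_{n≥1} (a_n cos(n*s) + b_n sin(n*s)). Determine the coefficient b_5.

-8/5

b_5 = 1/pi ∫_{-pi}^{pi} f(s) sin(5*s) ds.
Integrating by parts twice (tabular method), an antiderivative of (s**2 - 4*s + 3) sin(5*s) is -s**2*cos(5*s)/5 + 2*s*sin(5*s)/25 + 4*s*cos(5*s)/5 - 4*sin(5*s)/25 - 73*cos(5*s)/125; evaluating from -pi to pi: ∫_{-pi}^{pi} (s**2 - 4*s + 3) sin(5*s) ds = (-4*pi/5 + 73/125 + pi**2/5) - (73/125 + pi**2/5 + 4*pi/5) = -8*pi/5.
Hence b_5 = (1/pi)·(-8*pi/5) = -8/5.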